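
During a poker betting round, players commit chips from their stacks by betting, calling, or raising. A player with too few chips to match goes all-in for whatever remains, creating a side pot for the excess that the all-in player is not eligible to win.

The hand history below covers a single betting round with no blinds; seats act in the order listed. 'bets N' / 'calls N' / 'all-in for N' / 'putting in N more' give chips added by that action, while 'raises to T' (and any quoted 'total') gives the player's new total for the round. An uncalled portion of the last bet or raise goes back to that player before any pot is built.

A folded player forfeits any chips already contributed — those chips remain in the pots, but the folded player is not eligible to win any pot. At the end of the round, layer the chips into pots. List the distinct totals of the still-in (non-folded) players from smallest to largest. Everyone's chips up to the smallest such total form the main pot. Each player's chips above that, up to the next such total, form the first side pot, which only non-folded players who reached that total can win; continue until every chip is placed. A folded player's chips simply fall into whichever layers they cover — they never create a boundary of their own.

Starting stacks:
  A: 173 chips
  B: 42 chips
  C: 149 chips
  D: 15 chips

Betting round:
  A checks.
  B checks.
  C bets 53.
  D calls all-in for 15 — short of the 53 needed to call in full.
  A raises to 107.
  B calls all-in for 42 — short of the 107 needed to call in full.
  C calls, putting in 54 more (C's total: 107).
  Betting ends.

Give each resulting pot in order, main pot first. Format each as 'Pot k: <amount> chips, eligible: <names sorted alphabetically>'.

Pot 1: 60 chips, eligible: A, B, C, D
Pot 2: 81 chips, eligible: A, B, C
Pot 3: 130 chips, eligible: A, C

Derivation:
Contributions: A=107, B=42, C=107, D=15
Pot levels (distinct totals of non-folded players): 15, 42, 107
Layer 1-15: 15 each from A, B, C, D = 15*4 = 60 chips; eligible A, B, C, D
Layer 16-42: 27 each from A, B, C = 27*3 = 81 chips; eligible A, B, C
Layer 43-107: 65 each from A, C = 65*2 = 130 chips; eligible A, C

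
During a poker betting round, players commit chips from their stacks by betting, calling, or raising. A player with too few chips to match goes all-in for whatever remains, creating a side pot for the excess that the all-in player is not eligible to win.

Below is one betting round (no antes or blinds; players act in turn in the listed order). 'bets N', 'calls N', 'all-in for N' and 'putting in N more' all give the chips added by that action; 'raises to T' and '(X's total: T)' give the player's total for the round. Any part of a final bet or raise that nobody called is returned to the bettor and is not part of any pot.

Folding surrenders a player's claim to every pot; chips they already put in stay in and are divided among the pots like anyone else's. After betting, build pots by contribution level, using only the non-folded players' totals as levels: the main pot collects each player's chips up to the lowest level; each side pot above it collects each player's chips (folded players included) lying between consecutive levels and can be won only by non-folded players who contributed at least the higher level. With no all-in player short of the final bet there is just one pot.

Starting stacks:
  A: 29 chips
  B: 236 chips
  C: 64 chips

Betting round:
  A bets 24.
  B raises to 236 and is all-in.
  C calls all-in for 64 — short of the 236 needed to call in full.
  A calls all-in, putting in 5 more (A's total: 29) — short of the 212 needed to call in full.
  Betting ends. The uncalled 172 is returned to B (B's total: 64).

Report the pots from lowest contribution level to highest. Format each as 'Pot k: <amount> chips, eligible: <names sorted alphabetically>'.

Contributions (after 172 returned to B): A=29, B=64, C=64
Pot levels (distinct totals of non-folded players): 29, 64
Layer 1-29: 29 each from A, B, C = 29*3 = 87 chips; eligible A, B, C
Layer 30-64: 35 each from B, C = 35*2 = 70 chips; eligible B, C

Pot 1: 87 chips, eligible: A, B, C
Pot 2: 70 chips, eligible: B, C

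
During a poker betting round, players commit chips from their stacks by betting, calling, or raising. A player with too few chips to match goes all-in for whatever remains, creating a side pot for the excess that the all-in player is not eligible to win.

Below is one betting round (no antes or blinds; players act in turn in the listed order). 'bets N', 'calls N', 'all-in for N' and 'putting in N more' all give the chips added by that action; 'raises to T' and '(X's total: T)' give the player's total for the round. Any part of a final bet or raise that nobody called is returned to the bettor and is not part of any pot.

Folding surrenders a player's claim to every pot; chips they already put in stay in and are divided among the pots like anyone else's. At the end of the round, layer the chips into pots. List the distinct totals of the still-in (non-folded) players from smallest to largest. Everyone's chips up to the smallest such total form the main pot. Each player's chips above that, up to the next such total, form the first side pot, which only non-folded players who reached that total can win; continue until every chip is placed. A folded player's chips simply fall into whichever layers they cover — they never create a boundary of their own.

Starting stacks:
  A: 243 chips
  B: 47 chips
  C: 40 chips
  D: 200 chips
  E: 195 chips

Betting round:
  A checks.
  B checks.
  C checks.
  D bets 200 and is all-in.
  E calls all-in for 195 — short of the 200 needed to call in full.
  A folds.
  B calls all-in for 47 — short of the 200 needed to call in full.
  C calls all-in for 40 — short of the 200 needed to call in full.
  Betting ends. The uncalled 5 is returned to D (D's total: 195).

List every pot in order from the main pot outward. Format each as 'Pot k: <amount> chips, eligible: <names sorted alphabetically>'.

Pot 1: 160 chips, eligible: B, C, D, E
Pot 2: 21 chips, eligible: B, D, E
Pot 3: 296 chips, eligible: D, E

Derivation:
Contributions (after 5 returned to D): B=47, C=40, D=195, E=195
Folded: A
Pot levels (distinct totals of non-folded players): 40, 47, 195
Layer 1-40: 40 each from B, C, D, E = 40*4 = 160 chips; eligible B, C, D, E
Layer 41-47: 7 each from B, D, E = 7*3 = 21 chips; eligible B, D, E
Layer 48-195: 148 each from D, E = 148*2 = 296 chips; eligible D, E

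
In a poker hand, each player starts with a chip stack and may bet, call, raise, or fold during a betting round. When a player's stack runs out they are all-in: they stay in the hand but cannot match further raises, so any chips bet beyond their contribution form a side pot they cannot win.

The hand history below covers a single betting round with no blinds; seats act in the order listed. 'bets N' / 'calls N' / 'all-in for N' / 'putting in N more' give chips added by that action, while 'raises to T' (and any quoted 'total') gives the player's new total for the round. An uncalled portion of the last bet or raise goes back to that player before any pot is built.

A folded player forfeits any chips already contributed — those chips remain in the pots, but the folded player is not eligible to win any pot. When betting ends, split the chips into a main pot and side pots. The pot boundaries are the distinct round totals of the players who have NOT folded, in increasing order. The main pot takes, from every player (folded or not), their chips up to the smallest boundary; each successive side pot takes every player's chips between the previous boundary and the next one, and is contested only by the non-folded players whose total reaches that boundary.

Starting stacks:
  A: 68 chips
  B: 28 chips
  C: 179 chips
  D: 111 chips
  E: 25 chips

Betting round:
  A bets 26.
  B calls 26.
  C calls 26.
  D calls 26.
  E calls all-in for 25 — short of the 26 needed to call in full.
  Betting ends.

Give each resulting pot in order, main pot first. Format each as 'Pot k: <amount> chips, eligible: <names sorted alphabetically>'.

Contributions: A=26, B=26, C=26, D=26, E=25
Pot levels (distinct totals of non-folded players): 25, 26
Layer 1-25: 25 each from A, B, C, D, E = 25*5 = 125 chips; eligible A, B, C, D, E
Layer 26-26: 1 each from A, B, C, D = 1*4 = 4 chips; eligible A, B, C, D

Pot 1: 125 chips, eligible: A, B, C, D, E
Pot 2: 4 chips, eligible: A, B, C, D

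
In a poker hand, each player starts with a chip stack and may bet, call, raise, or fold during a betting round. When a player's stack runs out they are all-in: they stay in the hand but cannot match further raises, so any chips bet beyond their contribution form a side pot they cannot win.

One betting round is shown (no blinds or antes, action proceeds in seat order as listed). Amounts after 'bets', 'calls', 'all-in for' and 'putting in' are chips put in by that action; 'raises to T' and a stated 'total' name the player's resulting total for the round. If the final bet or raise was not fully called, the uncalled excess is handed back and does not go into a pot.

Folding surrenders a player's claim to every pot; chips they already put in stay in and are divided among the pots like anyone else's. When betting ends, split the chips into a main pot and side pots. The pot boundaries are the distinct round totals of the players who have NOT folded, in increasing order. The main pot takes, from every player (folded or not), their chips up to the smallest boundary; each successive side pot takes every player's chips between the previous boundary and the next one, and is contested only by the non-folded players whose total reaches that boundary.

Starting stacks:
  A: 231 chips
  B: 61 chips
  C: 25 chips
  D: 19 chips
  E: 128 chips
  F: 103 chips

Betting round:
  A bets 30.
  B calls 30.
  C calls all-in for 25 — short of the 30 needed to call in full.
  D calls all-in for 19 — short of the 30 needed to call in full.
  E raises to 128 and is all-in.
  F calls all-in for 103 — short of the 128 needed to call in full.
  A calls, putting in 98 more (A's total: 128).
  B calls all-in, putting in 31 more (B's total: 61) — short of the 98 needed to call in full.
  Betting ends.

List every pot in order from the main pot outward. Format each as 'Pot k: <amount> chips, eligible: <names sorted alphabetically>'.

Contributions: A=128, B=61, C=25, D=19, E=128, F=103
Pot levels (distinct totals of non-folded players): 19, 25, 61, 103, 128
Layer 1-19: 19 each from A, B, C, D, E, F = 19*6 = 114 chips; eligible A, B, C, D, E, F
Layer 20-25: 6 each from A, B, C, E, F = 6*5 = 30 chips; eligible A, B, C, E, F
Layer 26-61: 36 each from A, B, E, F = 36*4 = 144 chips; eligible A, B, E, F
Layer 62-103: 42 each from A, E, F = 42*3 = 126 chips; eligible A, E, F
Layer 104-128: 25 each from A, E = 25*2 = 50 chips; eligible A, E

Pot 1: 114 chips, eligible: A, B, C, D, E, F
Pot 2: 30 chips, eligible: A, B, C, E, F
Pot 3: 144 chips, eligible: A, B, E, F
Pot 4: 126 chips, eligible: A, E, F
Pot 5: 50 chips, eligible: A, E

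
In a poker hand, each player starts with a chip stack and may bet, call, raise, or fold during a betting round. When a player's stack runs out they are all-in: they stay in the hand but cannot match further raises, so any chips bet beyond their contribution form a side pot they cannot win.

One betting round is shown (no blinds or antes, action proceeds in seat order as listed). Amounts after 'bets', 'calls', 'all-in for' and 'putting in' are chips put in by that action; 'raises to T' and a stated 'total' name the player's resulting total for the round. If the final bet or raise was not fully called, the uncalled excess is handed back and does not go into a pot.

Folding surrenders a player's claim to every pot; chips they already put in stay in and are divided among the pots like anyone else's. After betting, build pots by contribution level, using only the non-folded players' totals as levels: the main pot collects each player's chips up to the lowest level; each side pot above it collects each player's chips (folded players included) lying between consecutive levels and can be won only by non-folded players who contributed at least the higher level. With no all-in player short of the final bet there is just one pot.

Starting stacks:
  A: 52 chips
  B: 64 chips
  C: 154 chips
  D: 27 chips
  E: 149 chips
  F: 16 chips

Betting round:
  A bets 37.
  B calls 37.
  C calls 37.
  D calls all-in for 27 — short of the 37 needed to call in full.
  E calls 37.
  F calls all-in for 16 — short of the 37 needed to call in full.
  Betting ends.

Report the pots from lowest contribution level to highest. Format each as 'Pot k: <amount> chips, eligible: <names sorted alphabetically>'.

Contributions: A=37, B=37, C=37, D=27, E=37, F=16
Pot levels (distinct totals of non-folded players): 16, 27, 37
Layer 1-16: 16 each from A, B, C, D, E, F = 16*6 = 96 chips; eligible A, B, C, D, E, F
Layer 17-27: 11 each from A, B, C, D, E = 11*5 = 55 chips; eligible A, B, C, D, E
Layer 28-37: 10 each from A, B, C, E = 10*4 = 40 chips; eligible A, B, C, E

Pot 1: 96 chips, eligible: A, B, C, D, E, F
Pot 2: 55 chips, eligible: A, B, C, D, E
Pot 3: 40 chips, eligible: A, B, C, E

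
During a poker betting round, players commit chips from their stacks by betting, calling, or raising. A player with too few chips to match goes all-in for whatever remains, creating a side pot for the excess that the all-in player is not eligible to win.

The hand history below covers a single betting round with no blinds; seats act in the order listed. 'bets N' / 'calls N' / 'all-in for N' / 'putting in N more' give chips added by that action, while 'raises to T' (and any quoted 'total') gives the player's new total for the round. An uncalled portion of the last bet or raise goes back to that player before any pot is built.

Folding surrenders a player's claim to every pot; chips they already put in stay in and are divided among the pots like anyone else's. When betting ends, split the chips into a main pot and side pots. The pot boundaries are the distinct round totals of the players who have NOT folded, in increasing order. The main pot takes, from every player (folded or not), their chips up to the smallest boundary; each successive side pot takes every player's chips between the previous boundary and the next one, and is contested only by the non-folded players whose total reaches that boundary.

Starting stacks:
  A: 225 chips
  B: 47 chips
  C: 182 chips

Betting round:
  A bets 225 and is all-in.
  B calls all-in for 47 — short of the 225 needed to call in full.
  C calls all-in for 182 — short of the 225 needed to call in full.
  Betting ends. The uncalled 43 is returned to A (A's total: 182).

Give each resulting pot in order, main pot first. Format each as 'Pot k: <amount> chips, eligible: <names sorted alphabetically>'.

Pot 1: 141 chips, eligible: A, B, C
Pot 2: 270 chips, eligible: A, C

Derivation:
Contributions (after 43 returned to A): A=182, B=47, C=182
Pot levels (distinct totals of non-folded players): 47, 182
Layer 1-47: 47 each from A, B, C = 47*3 = 141 chips; eligible A, B, C
Layer 48-182: 135 each from A, C = 135*2 = 270 chips; eligible A, C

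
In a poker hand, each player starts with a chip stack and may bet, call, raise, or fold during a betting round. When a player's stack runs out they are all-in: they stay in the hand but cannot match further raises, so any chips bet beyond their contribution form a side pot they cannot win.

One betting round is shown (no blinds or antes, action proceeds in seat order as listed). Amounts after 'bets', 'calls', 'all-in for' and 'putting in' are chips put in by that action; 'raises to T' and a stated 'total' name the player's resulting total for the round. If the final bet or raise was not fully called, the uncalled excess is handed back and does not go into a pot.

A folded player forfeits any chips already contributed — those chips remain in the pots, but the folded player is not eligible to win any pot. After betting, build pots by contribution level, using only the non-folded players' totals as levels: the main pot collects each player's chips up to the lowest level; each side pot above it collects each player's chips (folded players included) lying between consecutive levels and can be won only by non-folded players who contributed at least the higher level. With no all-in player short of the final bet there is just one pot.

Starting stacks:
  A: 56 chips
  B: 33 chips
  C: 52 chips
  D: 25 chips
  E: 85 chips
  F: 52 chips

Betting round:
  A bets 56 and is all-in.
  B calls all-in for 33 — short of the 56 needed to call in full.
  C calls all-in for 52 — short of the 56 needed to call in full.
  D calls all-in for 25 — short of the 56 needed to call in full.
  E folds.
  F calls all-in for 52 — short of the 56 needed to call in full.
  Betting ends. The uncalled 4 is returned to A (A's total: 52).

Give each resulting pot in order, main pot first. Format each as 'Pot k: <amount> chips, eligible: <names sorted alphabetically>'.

Contributions (after 4 returned to A): A=52, B=33, C=52, D=25, F=52
Folded: E
Pot levels (distinct totals of non-folded players): 25, 33, 52
Layer 1-25: 25 each from A, B, C, D, F = 25*5 = 125 chips; eligible A, B, C, D, F
Layer 26-33: 8 each from A, B, C, F = 8*4 = 32 chips; eligible A, B, C, F
Layer 34-52: 19 each from A, C, F = 19*3 = 57 chips; eligible A, C, F

Pot 1: 125 chips, eligible: A, B, C, D, F
Pot 2: 32 chips, eligible: A, B, C, F
Pot 3: 57 chips, eligible: A, C, F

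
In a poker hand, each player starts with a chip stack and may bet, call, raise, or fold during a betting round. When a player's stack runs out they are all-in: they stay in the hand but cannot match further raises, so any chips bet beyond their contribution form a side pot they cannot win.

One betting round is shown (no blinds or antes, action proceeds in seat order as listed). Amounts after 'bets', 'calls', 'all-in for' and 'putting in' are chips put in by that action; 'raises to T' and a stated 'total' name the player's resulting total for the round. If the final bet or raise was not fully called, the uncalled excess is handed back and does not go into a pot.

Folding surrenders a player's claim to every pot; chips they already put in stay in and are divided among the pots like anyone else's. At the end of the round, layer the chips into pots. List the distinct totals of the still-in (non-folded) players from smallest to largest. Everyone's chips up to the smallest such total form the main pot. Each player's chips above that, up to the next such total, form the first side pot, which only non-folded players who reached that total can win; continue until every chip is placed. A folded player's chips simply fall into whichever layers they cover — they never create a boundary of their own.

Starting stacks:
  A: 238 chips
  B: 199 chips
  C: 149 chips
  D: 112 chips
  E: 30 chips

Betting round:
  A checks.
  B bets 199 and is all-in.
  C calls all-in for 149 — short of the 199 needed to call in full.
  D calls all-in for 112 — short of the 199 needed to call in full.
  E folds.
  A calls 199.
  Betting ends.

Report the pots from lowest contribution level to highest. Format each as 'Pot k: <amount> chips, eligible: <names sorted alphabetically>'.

Pot 1: 448 chips, eligible: A, B, C, D
Pot 2: 111 chips, eligible: A, B, C
Pot 3: 100 chips, eligible: A, B

Derivation:
Contributions: A=199, B=199, C=149, D=112
Folded: E
Pot levels (distinct totals of non-folded players): 112, 149, 199
Layer 1-112: 112 each from A, B, C, D = 112*4 = 448 chips; eligible A, B, C, D
Layer 113-149: 37 each from A, B, C = 37*3 = 111 chips; eligible A, B, C
Layer 150-199: 50 each from A, B = 50*2 = 100 chips; eligible A, B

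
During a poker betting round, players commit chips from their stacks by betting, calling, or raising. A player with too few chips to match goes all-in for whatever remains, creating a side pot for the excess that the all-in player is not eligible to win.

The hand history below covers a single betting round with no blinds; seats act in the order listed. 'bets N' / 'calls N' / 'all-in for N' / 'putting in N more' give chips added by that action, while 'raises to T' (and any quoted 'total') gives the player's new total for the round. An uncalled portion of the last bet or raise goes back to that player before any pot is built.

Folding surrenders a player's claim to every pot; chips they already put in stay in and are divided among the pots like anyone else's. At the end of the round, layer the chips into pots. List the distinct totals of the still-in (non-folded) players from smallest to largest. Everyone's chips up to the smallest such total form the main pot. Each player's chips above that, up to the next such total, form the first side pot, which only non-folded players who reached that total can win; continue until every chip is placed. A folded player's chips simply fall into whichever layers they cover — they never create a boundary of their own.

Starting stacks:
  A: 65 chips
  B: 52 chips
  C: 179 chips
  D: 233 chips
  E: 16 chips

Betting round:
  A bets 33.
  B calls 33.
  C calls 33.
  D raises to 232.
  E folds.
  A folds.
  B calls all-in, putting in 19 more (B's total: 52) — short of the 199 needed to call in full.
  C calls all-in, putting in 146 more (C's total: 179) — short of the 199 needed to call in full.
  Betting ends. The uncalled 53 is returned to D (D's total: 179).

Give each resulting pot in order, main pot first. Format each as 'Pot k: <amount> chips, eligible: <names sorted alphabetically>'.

Pot 1: 189 chips, eligible: B, C, D
Pot 2: 254 chips, eligible: C, D

Derivation:
Contributions (after 53 returned to D): A=33, B=52, C=179, D=179
Folded: A, E
Pot levels (distinct totals of non-folded players): 52, 179
Layer 1-52: A 33 + B 52 + C 52 + D 52 = 189 chips; eligible B, C, D
Layer 53-179: 127 each from C, D = 127*2 = 254 chips; eligible C, D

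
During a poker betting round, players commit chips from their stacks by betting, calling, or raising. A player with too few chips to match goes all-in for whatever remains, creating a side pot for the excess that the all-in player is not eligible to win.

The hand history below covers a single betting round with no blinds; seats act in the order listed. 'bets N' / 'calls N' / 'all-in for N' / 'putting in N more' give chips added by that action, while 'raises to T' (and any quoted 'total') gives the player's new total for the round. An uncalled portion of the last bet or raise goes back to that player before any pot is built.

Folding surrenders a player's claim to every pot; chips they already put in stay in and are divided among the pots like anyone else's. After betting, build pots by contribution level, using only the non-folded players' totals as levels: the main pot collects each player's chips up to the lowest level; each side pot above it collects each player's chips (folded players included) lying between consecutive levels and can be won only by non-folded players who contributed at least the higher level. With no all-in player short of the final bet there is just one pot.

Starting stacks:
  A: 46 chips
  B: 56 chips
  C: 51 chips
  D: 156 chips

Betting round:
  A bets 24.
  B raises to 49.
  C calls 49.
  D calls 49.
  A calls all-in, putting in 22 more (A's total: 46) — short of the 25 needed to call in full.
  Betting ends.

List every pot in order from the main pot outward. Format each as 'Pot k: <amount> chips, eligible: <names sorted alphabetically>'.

Pot 1: 184 chips, eligible: A, B, C, D
Pot 2: 9 chips, eligible: B, C, D

Derivation:
Contributions: A=46, B=49, C=49, D=49
Pot levels (distinct totals of non-folded players): 46, 49
Layer 1-46: 46 each from A, B, C, D = 46*4 = 184 chips; eligible A, B, C, D
Layer 47-49: 3 each from B, C, D = 3*3 = 9 chips; eligible B, C, D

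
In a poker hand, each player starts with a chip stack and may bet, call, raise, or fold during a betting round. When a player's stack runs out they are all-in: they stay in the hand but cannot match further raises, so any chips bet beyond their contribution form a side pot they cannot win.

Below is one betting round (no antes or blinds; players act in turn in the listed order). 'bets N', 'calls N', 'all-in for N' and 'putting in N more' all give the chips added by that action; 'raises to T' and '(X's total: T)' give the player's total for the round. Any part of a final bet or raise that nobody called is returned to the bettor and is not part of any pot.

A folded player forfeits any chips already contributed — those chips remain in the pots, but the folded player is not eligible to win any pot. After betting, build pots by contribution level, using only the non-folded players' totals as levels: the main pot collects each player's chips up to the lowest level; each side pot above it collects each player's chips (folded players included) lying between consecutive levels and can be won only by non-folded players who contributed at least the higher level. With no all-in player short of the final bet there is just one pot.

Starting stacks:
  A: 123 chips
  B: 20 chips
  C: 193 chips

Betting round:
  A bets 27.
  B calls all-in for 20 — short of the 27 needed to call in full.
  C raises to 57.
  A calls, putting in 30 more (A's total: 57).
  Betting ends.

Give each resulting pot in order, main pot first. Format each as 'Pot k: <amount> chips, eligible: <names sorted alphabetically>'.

Pot 1: 60 chips, eligible: A, B, C
Pot 2: 74 chips, eligible: A, C

Derivation:
Contributions: A=57, B=20, C=57
Pot levels (distinct totals of non-folded players): 20, 57
Layer 1-20: 20 each from A, B, C = 20*3 = 60 chips; eligible A, B, C
Layer 21-57: 37 each from A, C = 37*2 = 74 chips; eligible A, C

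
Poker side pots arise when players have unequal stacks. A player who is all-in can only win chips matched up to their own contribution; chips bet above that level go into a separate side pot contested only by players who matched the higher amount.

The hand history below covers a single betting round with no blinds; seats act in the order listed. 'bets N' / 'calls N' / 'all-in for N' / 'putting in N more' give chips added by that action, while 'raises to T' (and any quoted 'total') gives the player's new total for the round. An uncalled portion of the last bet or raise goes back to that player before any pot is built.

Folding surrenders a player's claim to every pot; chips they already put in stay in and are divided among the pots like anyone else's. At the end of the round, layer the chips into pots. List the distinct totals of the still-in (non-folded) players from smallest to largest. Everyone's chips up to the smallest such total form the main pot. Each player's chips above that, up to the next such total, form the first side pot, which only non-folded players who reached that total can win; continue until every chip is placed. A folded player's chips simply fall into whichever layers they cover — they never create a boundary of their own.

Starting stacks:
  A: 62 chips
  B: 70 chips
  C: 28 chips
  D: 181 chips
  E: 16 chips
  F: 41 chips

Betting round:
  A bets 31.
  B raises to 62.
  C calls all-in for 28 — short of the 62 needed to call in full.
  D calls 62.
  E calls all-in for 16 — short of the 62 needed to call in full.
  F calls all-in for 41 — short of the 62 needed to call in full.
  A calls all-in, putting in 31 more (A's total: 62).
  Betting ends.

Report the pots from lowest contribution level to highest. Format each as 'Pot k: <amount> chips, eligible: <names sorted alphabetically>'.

Contributions: A=62, B=62, C=28, D=62, E=16, F=41
Pot levels (distinct totals of non-folded players): 16, 28, 41, 62
Layer 1-16: 16 each from A, B, C, D, E, F = 16*6 = 96 chips; eligible A, B, C, D, E, F
Layer 17-28: 12 each from A, B, C, D, F = 12*5 = 60 chips; eligible A, B, C, D, F
Layer 29-41: 13 each from A, B, D, F = 13*4 = 52 chips; eligible A, B, D, F
Layer 42-62: 21 each from A, B, D = 21*3 = 63 chips; eligible A, B, D

Pot 1: 96 chips, eligible: A, B, C, D, E, F
Pot 2: 60 chips, eligible: A, B, C, D, F
Pot 3: 52 chips, eligible: A, B, D, F
Pot 4: 63 chips, eligible: A, B, D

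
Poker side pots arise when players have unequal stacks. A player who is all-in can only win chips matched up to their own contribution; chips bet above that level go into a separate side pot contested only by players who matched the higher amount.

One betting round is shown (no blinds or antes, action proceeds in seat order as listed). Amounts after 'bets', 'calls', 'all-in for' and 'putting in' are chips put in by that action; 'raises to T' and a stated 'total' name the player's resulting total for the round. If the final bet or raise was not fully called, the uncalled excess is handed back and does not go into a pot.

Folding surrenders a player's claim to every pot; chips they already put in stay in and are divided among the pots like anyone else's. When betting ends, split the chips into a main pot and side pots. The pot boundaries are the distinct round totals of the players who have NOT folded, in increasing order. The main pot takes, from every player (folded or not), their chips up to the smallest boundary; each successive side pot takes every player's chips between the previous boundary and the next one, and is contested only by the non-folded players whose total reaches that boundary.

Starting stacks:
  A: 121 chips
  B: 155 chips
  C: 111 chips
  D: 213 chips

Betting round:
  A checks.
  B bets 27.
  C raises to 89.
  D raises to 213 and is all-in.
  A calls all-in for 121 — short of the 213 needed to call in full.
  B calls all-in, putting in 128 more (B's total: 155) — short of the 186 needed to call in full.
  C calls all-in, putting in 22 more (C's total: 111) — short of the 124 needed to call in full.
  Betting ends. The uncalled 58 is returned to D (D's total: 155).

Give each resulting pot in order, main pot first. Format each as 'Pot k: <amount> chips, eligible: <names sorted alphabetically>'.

Pot 1: 444 chips, eligible: A, B, C, D
Pot 2: 30 chips, eligible: A, B, D
Pot 3: 68 chips, eligible: B, D

Derivation:
Contributions (after 58 returned to D): A=121, B=155, C=111, D=155
Pot levels (distinct totals of non-folded players): 111, 121, 155
Layer 1-111: 111 each from A, B, C, D = 111*4 = 444 chips; eligible A, B, C, D
Layer 112-121: 10 each from A, B, D = 10*3 = 30 chips; eligible A, B, D
Layer 122-155: 34 each from B, D = 34*2 = 68 chips; eligible B, D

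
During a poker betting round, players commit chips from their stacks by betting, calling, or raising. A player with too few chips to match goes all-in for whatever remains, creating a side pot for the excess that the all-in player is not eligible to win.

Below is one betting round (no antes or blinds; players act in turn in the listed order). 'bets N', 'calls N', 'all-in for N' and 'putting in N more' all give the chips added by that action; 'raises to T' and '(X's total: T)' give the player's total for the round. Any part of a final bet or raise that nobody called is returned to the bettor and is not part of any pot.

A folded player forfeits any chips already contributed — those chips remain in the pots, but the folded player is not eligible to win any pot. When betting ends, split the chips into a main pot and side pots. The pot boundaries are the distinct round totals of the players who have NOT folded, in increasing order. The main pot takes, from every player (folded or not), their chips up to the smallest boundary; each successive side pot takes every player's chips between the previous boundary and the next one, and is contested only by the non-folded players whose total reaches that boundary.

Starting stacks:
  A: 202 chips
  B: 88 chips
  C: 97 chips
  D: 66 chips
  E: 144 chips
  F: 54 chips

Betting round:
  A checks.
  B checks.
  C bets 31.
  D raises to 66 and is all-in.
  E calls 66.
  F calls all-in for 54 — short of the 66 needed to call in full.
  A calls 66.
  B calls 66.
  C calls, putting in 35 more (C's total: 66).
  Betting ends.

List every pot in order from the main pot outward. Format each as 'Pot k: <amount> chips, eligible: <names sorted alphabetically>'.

Contributions: A=66, B=66, C=66, D=66, E=66, F=54
Pot levels (distinct totals of non-folded players): 54, 66
Layer 1-54: 54 each from A, B, C, D, E, F = 54*6 = 324 chips; eligible A, B, C, D, E, F
Layer 55-66: 12 each from A, B, C, D, E = 12*5 = 60 chips; eligible A, B, C, D, E

Pot 1: 324 chips, eligible: A, B, C, D, E, F
Pot 2: 60 chips, eligible: A, B, C, D, E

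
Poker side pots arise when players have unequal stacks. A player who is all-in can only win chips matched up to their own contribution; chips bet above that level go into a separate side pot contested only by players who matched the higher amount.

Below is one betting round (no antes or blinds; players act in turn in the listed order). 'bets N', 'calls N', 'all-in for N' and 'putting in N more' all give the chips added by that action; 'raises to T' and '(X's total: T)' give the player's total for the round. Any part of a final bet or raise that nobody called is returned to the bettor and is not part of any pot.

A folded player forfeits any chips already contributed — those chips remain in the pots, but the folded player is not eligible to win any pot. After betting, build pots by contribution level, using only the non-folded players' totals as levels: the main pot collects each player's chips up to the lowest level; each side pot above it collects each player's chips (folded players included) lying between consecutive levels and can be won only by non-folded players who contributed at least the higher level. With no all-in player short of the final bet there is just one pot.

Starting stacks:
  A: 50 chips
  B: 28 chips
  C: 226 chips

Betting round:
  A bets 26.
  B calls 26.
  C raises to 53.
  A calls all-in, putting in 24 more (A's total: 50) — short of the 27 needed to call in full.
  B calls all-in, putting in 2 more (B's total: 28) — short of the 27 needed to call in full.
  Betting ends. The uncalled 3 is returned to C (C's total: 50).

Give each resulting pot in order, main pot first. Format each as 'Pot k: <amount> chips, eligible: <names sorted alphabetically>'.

Pot 1: 84 chips, eligible: A, B, C
Pot 2: 44 chips, eligible: A, C

Derivation:
Contributions (after 3 returned to C): A=50, B=28, C=50
Pot levels (distinct totals of non-folded players): 28, 50
Layer 1-28: 28 each from A, B, C = 28*3 = 84 chips; eligible A, B, C
Layer 29-50: 22 each from A, C = 22*2 = 44 chips; eligible A, C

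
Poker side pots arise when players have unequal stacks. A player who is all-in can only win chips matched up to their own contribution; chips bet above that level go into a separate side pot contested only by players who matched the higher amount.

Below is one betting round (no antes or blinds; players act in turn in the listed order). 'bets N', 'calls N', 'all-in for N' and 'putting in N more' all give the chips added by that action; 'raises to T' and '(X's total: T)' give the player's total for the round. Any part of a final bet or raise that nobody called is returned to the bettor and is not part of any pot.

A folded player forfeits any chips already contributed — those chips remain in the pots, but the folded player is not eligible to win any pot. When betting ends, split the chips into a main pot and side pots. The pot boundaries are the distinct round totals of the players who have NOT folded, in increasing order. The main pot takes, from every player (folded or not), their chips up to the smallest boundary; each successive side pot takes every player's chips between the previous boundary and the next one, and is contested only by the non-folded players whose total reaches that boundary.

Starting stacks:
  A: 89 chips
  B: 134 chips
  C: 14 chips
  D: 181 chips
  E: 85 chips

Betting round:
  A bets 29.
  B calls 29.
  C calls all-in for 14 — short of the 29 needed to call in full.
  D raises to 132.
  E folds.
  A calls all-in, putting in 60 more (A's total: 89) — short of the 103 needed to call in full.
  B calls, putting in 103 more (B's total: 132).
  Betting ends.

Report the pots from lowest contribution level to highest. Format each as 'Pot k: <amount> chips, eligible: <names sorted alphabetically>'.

Contributions: A=89, B=132, C=14, D=132
Folded: E
Pot levels (distinct totals of non-folded players): 14, 89, 132
Layer 1-14: 14 each from A, B, C, D = 14*4 = 56 chips; eligible A, B, C, D
Layer 15-89: 75 each from A, B, D = 75*3 = 225 chips; eligible A, B, D
Layer 90-132: 43 each from B, D = 43*2 = 86 chips; eligible B, D

Pot 1: 56 chips, eligible: A, B, C, D
Pot 2: 225 chips, eligible: A, B, D
Pot 3: 86 chips, eligible: B, D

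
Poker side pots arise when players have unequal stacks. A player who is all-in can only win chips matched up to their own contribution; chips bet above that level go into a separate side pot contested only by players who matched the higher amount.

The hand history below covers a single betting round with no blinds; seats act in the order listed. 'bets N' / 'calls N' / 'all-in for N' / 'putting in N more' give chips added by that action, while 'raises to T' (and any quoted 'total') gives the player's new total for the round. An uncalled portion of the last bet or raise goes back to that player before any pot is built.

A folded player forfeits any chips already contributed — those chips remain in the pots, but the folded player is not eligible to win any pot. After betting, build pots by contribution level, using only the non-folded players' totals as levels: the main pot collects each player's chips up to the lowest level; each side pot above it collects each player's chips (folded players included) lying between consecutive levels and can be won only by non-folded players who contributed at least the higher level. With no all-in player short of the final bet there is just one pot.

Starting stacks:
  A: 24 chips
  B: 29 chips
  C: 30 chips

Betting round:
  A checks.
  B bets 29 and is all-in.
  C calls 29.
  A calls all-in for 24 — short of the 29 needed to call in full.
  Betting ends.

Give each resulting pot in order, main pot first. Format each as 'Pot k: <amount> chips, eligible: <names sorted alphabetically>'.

Contributions: A=24, B=29, C=29
Pot levels (distinct totals of non-folded players): 24, 29
Layer 1-24: 24 each from A, B, C = 24*3 = 72 chips; eligible A, B, C
Layer 25-29: 5 each from B, C = 5*2 = 10 chips; eligible B, C

Pot 1: 72 chips, eligible: A, B, C
Pot 2: 10 chips, eligible: B, C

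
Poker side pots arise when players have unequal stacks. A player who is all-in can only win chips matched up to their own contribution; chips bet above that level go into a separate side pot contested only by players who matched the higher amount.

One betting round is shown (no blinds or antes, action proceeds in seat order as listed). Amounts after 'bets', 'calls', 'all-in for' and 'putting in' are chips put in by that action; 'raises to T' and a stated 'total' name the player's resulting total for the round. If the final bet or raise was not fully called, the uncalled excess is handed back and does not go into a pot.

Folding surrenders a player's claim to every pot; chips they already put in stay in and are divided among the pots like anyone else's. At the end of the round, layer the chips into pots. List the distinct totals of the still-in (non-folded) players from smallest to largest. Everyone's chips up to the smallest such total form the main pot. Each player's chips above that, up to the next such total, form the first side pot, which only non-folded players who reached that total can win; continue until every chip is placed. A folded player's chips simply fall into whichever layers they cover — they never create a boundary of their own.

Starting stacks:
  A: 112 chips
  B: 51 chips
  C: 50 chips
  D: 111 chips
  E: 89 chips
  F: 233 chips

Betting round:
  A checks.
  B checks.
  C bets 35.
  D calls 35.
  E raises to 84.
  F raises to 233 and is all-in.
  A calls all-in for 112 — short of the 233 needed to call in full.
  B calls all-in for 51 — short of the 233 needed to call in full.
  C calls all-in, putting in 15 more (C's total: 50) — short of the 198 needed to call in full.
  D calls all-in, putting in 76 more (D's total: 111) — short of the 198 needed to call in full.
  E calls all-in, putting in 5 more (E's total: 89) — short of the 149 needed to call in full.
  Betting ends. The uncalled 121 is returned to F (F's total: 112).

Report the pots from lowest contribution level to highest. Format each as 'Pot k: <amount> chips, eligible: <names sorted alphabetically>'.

Contributions (after 121 returned to F): A=112, B=51, C=50, D=111, E=89, F=112
Pot levels (distinct totals of non-folded players): 50, 51, 89, 111, 112
Layer 1-50: 50 each from A, B, C, D, E, F = 50*6 = 300 chips; eligible A, B, C, D, E, F
Layer 51-51: 1 each from A, B, D, E, F = 1*5 = 5 chips; eligible A, B, D, E, F
Layer 52-89: 38 each from A, D, E, F = 38*4 = 152 chips; eligible A, D, E, F
Layer 90-111: 22 each from A, D, F = 22*3 = 66 chips; eligible A, D, F
Layer 112-112: 1 each from A, F = 1*2 = 2 chips; eligible A, F

Pot 1: 300 chips, eligible: A, B, C, D, E, F
Pot 2: 5 chips, eligible: A, B, D, E, F
Pot 3: 152 chips, eligible: A, D, E, F
Pot 4: 66 chips, eligible: A, D, F
Pot 5: 2 chips, eligible: A, F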